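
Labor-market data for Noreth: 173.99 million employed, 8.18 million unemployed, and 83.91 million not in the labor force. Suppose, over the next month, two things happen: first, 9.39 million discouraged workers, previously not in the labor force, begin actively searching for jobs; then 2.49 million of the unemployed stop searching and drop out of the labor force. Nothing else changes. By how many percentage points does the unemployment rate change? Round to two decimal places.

The unemployment rate changes by +3.49 percentage points.

Initially, labor force = 173.99 + 8.18 = 182.17 million, so u = 8.18/182.17 = 4.49%.
After the first change, unemployed and labor force both rise by 9.39 → E = 173.99, U = 17.57, labor force = 191.56 million.
After the second change, unemployed and labor force both fall by 2.49 → E = 173.99, U = 15.08, labor force = 189.07 million.
New unemployment rate = 15.08 / 189.07 = 7.98%.
Change = 7.98% − 4.49% = +3.49 percentage points.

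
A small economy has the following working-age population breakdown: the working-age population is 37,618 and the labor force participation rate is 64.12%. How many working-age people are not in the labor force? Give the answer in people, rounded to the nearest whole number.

Share not in the labor force = 1 − 0.6412 = 0.3588.
Not in labor force = 0.3588 × 37,618 ≈ 13,497.

About 13,497 are not in the labor force.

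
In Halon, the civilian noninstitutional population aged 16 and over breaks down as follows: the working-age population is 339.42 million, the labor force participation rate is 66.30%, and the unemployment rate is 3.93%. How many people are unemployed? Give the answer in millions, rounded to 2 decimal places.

Labor force = 0.6630 × 339.42 = 225.04 million.
Unemployed = 0.0393 × 225.04 ≈ 8.84 million.

About 8.84 million are unemployed.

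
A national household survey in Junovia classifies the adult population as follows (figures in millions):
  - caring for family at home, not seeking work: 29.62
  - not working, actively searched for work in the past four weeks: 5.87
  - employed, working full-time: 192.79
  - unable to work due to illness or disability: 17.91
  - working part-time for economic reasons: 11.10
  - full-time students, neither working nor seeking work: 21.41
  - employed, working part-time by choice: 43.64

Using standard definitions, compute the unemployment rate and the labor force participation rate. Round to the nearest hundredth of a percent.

Unemployment rate ≈ 2.32%; labor force participation rate ≈ 78.61%.

Employed = 192.79 + 11.10 + 43.64 = 247.53 million (anyone who worked, including part-time for economic reasons, counts as employed).
Unemployed = 5.87 million.
Labor force = 247.53 + 5.87 = 253.40 million.
Not in labor force = 29.62 + 17.91 + 21.41 = 68.94 million (those not working and not actively searching are outside the labor force).
Civilian working-age population = 253.40 + 68.94 = 322.34 million.
Unemployment rate = 5.87 / 253.40 = 2.32%.
Labor force participation rate = 253.40 / 322.34 = 78.61%.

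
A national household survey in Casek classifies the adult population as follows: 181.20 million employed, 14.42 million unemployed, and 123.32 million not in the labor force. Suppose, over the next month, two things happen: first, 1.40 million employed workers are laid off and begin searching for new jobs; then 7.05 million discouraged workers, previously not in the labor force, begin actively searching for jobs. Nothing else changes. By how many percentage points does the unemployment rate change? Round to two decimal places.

Initially, labor force = 181.20 + 14.42 = 195.62 million, so u = 14.42/195.62 = 7.37%.
After the first change, employed falls and unemployed rises by 1.40; labor force unchanged → E = 179.80, U = 15.82, labor force = 195.62 million.
After the second change, unemployed and labor force both rise by 7.05 → E = 179.80, U = 22.87, labor force = 202.67 million.
New unemployment rate = 22.87 / 202.67 = 11.28%.
Change = 11.28% − 7.37% = +3.91 percentage points.

The unemployment rate changes by +3.91 percentage points.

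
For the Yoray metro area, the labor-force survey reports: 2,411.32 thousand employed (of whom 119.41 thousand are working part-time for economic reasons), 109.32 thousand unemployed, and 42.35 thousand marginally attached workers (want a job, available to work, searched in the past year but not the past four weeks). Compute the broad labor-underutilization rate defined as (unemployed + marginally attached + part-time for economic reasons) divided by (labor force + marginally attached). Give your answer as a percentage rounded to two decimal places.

Labor force = 2,411.32 + 109.32 = 2,520.64 thousand.
Numerator = 109.32 + 42.35 + 119.41 = 271.08 thousand.
Denominator = 2,520.64 + 42.35 = 2,562.99 thousand.
Broad rate = 271.08 / 2,562.99 = 10.58%.

Broad underutilization rate ≈ 10.58%.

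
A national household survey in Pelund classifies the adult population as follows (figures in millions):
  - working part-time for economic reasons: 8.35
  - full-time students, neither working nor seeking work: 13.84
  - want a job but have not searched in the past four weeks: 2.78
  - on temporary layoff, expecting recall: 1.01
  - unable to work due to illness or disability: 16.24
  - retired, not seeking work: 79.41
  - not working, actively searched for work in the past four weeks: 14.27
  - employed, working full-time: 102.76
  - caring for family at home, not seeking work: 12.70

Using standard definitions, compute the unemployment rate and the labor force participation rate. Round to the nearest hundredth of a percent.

Unemployment rate ≈ 12.09%; labor force participation rate ≈ 50.28%.

Employed = 8.35 + 102.76 = 111.11 million (anyone who worked, including part-time for economic reasons, counts as employed).
Unemployed = 1.01 + 14.27 = 15.28 million (jobless and actively searching, or on temporary layoff).
Labor force = 111.11 + 15.28 = 126.39 million.
Not in labor force = 13.84 + 2.78 + 16.24 + 79.41 + 12.70 = 124.97 million (those not working and not actively searching are outside the labor force — including those who want a job but have given up searching).
Civilian working-age population = 126.39 + 124.97 = 251.36 million.
Unemployment rate = 15.28 / 126.39 = 12.09%.
Labor force participation rate = 126.39 / 251.36 = 50.28%.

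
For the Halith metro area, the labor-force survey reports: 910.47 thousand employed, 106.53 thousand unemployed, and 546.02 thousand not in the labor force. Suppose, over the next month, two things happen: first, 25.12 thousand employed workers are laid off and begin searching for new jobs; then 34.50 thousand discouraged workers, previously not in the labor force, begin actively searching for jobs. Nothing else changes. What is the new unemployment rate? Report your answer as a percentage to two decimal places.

Initially, labor force = 910.47 + 106.53 = 1,017.00 thousand, so u = 106.53/1,017.00 = 10.47%.
After the first change, employed falls and unemployed rises by 25.12; labor force unchanged → E = 885.35, U = 131.65, labor force = 1,017.00 thousand.
After the second change, unemployed and labor force both rise by 34.50 → E = 885.35, U = 166.15, labor force = 1,051.50 thousand.
New unemployment rate = 166.15 / 1,051.50 = 15.80%.

New unemployment rate ≈ 15.80%.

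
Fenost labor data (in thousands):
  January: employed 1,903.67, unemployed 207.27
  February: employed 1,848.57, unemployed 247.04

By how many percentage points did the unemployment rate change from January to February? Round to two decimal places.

January: labor force = 1,903.67 + 207.27 = 2,110.94; u = 207.27/2,110.94 = 9.82%.
February: labor force = 1,848.57 + 247.04 = 2,095.61; u = 247.04/2,095.61 = 11.79%.
Change = 11.79% − 9.82% = +1.97 pp.

The unemployment rate changed by +1.97 percentage points.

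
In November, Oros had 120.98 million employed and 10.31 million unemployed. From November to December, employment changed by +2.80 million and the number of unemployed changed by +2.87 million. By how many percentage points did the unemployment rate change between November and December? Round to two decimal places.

The unemployment rate changed by +1.77 percentage points.

November: labor force = 120.98 + 10.31 = 131.29; u = 10.31/131.29 = 7.85%.
December: labor force = 123.78 + 13.18 = 136.96; u = 13.18/136.96 = 9.62%.
Change = 9.62% − 7.85% = +1.77 pp.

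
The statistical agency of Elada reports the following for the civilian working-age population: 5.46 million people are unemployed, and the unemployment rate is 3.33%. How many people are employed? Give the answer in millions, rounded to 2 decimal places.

About 158.50 million are employed.

Labor force = U / u = 5.46 / 0.0333 ≈ 163.96 million.
Employed = labor force − unemployed = 163.96 − 5.46 = 158.50 million.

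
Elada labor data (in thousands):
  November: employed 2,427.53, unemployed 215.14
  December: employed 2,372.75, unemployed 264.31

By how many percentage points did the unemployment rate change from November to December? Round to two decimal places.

The unemployment rate changed by +1.88 percentage points.

November: labor force = 2,427.53 + 215.14 = 2,642.67; u = 215.14/2,642.67 = 8.14%.
December: labor force = 2,372.75 + 264.31 = 2,637.06; u = 264.31/2,637.06 = 10.02%.
Change = 10.02% − 8.14% = +1.88 pp.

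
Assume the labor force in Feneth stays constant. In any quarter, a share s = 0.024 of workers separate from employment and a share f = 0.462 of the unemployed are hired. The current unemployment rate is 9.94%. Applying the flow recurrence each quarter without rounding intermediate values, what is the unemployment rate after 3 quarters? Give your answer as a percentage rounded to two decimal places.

Unemployment rate after three quarters ≈ 5.62%.

With a fixed labor force, u_{t+1} = u_t + s·(1−u_t) − f·u_t = u_t·(1−s−f) + s.
Here 1−s−f = 0.514 and s = 0.024.
u_1 = 0.099400 × 0.514 + 0.024 = 0.075092.
u_2 = 0.075092 × 0.514 + 0.024 = 0.062597.
u_3 = 0.062597 × 0.514 + 0.024 = 0.056175.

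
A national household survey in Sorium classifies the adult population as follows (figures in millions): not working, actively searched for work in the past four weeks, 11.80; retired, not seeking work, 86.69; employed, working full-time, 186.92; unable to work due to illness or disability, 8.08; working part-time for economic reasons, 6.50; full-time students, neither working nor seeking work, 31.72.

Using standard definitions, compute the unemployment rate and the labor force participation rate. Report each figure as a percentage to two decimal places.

Employed = 186.92 + 6.50 = 193.42 million (anyone who worked, including part-time for economic reasons, counts as employed).
Unemployed = 11.80 million.
Labor force = 193.42 + 11.80 = 205.22 million.
Not in labor force = 86.69 + 8.08 + 31.72 = 126.49 million (those not working and not actively searching are outside the labor force).
Civilian working-age population = 205.22 + 126.49 = 331.71 million.
Unemployment rate = 11.80 / 205.22 = 5.75%.
Labor force participation rate = 205.22 / 331.71 = 61.87%.

Unemployment rate ≈ 5.75%; labor force participation rate ≈ 61.87%.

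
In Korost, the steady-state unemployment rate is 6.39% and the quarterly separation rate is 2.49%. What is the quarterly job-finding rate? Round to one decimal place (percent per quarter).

From u* = s/(s+f): f = s·(1−u)/u.
f = 2.49 × (1 − 0.0639) / 0.0639 = 2.3309 / 0.0639 ≈ 36.5% per quarter.

Job-finding rate ≈ 36.5% per quarter.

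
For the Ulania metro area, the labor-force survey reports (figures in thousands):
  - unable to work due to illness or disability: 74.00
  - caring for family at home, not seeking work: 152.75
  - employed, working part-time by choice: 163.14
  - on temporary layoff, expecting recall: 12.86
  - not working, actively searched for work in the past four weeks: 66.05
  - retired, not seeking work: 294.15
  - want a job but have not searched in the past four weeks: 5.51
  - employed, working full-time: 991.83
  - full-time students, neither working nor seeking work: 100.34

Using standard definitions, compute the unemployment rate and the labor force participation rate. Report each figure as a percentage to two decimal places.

Unemployment rate ≈ 6.40%; labor force participation rate ≈ 66.32%.

Employed = 163.14 + 991.83 = 1,154.97 thousand.
Unemployed = 12.86 + 66.05 = 78.91 thousand (jobless and actively searching, or on temporary layoff).
Labor force = 1,154.97 + 78.91 = 1,233.88 thousand.
Not in labor force = 74.00 + 152.75 + 294.15 + 5.51 + 100.34 = 626.75 thousand (those not working and not actively searching are outside the labor force — including those who want a job but have given up searching).
Civilian working-age population = 1,233.88 + 626.75 = 1,860.63 thousand.
Unemployment rate = 78.91 / 1,233.88 = 6.40%.
Labor force participation rate = 1,233.88 / 1,860.63 = 66.32%.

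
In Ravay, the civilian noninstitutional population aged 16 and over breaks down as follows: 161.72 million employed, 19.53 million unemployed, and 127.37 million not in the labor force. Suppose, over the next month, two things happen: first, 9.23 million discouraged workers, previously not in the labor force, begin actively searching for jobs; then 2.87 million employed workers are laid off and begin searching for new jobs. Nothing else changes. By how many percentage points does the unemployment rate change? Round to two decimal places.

Initially, labor force = 161.72 + 19.53 = 181.25 million, so u = 19.53/181.25 = 10.78%.
After the first change, unemployed and labor force both rise by 9.23 → E = 161.72, U = 28.76, labor force = 190.48 million.
After the second change, employed falls and unemployed rises by 2.87; labor force unchanged → E = 158.85, U = 31.63, labor force = 190.48 million.
New unemployment rate = 31.63 / 190.48 = 16.61%.
Change = 16.61% − 10.78% = +5.83 percentage points.

The unemployment rate changes by +5.83 percentage points.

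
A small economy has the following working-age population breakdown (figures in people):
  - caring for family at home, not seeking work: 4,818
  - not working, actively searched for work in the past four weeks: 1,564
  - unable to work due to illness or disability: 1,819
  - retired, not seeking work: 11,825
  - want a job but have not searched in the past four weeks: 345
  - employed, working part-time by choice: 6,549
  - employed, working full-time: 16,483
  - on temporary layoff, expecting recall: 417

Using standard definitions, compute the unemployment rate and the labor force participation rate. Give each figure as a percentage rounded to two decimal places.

Unemployment rate ≈ 7.92%; labor force participation rate ≈ 57.08%.

Employed = 6,549 + 16,483 = 23,032.
Unemployed = 1,564 + 417 = 1,981 (jobless and actively searching, or on temporary layoff).
Labor force = 23,032 + 1,981 = 25,013.
Not in labor force = 4,818 + 1,819 + 11,825 + 345 = 18,807 (those not working and not actively searching are outside the labor force — including those who want a job but have given up searching).
Civilian working-age population = 25,013 + 18,807 = 43,820.
Unemployment rate = 1,981 / 25,013 = 7.92%.
Labor force participation rate = 25,013 / 43,820 = 57.08%.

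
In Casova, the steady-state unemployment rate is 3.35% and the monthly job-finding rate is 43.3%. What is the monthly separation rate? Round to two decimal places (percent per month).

From u* = s/(s+f): s = u·f/(1−u).
s = 0.0335 × 43.3 / (1 − 0.0335) = 1.4506 / 0.9665 ≈ 1.50% per month.

Separation rate ≈ 1.50% per month.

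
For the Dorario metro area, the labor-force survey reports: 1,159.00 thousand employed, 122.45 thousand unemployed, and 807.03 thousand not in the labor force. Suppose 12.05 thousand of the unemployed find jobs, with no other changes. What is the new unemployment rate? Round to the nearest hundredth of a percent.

Initially, labor force = 1,159.00 + 122.45 = 1,281.45 thousand, so u = 122.45/1,281.45 = 9.56%.
After the change, unemployed falls and employed rises by 12.05; labor force unchanged → E = 1,171.05, U = 110.40, labor force = 1,281.45 thousand.
New unemployment rate = 110.40 / 1,281.45 = 8.62%.

New unemployment rate ≈ 8.62%.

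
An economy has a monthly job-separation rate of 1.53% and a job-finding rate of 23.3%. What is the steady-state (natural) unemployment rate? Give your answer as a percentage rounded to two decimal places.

Steady-state unemployment rate ≈ 6.16%.

At steady state the flows balance: s·E = f·U, so U/(E+U) = s/(s+f).
u* = 1.53 / (1.53 + 23.3) = 1.53 / 24.83 = 6.16%.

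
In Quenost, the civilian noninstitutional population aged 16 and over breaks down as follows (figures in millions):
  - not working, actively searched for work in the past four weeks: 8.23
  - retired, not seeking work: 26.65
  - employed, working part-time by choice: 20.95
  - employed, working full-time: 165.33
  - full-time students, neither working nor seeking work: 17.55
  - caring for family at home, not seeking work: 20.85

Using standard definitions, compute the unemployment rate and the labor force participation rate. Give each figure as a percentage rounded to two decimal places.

Employed = 20.95 + 165.33 = 186.28 million.
Unemployed = 8.23 million.
Labor force = 186.28 + 8.23 = 194.51 million.
Not in labor force = 26.65 + 17.55 + 20.85 = 65.05 million (those not working and not actively searching are outside the labor force).
Civilian working-age population = 194.51 + 65.05 = 259.56 million.
Unemployment rate = 8.23 / 194.51 = 4.23%.
Labor force participation rate = 194.51 / 259.56 = 74.94%.

Unemployment rate ≈ 4.23%; labor force participation rate ≈ 74.94%.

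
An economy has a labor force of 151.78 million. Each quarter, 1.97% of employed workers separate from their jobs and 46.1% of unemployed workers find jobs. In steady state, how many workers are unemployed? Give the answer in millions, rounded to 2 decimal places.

About 6.22 million are unemployed in steady state.

Steady-state unemployment rate u* = s/(s+f) = 1.97/(1.97+46.1) = 0.040982.
Unemployed = u* × labor force = 0.040982 × 151.78 ≈ 6.22 million.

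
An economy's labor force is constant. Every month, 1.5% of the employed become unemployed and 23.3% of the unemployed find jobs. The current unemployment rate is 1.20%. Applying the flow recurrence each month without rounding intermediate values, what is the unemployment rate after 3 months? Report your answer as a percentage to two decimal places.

Unemployment rate after three months ≈ 3.99%.

With a fixed labor force, u_{t+1} = u_t + s·(1−u_t) − f·u_t = u_t·(1−s−f) + s.
Here 1−s−f = 0.752 and s = 0.015.
u_1 = 0.012000 × 0.752 + 0.015 = 0.024024.
u_2 = 0.024024 × 0.752 + 0.015 = 0.033066.
u_3 = 0.033066 × 0.752 + 0.015 = 0.039866.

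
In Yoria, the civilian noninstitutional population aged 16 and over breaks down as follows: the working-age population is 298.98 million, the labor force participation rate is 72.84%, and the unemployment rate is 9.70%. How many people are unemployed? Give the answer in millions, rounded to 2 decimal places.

About 21.12 million are unemployed.

Labor force = 0.7284 × 298.98 = 217.78 million.
Unemployed = 0.0970 × 217.78 ≈ 21.12 million.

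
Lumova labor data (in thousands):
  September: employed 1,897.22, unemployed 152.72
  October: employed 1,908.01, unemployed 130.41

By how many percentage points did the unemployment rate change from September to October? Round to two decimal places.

September: labor force = 1,897.22 + 152.72 = 2,049.94; u = 152.72/2,049.94 = 7.45%.
October: labor force = 1,908.01 + 130.41 = 2,038.42; u = 130.41/2,038.42 = 6.40%.
Change = 6.40% − 7.45% = −1.05 pp.

The unemployment rate changed by −1.05 percentage points.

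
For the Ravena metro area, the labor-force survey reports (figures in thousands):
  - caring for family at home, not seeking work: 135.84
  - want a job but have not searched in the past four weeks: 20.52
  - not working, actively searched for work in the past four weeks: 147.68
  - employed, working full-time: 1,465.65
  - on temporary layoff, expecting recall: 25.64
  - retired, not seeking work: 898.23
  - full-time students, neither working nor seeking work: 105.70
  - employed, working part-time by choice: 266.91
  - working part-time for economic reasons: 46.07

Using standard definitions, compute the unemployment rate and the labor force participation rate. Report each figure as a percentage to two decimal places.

Unemployment rate ≈ 8.88%; labor force participation rate ≈ 62.72%.

Employed = 1,465.65 + 266.91 + 46.07 = 1,778.63 thousand (anyone who worked, including part-time for economic reasons, counts as employed).
Unemployed = 147.68 + 25.64 = 173.32 thousand (jobless and actively searching, or on temporary layoff).
Labor force = 1,778.63 + 173.32 = 1,951.95 thousand.
Not in labor force = 135.84 + 20.52 + 898.23 + 105.70 = 1,160.29 thousand (those not working and not actively searching are outside the labor force — including those who want a job but have given up searching).
Civilian working-age population = 1,951.95 + 1,160.29 = 3,112.24 thousand.
Unemployment rate = 173.32 / 1,951.95 = 8.88%.
Labor force participation rate = 1,951.95 / 3,112.24 = 62.72%.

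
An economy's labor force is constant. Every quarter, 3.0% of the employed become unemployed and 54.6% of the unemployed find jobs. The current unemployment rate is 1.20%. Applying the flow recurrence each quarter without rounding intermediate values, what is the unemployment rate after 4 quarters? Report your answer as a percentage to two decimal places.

Unemployment rate after four quarters ≈ 5.08%.

With a fixed labor force, u_{t+1} = u_t + s·(1−u_t) − f·u_t = u_t·(1−s−f) + s.
Here 1−s−f = 0.424 and s = 0.030.
u_1 = 0.012000 × 0.424 + 0.030 = 0.035088.
u_2 = 0.035088 × 0.424 + 0.030 = 0.044877.
u_3 = 0.044877 × 0.424 + 0.030 = 0.049028.
u_4 = 0.049028 × 0.424 + 0.030 = 0.050788.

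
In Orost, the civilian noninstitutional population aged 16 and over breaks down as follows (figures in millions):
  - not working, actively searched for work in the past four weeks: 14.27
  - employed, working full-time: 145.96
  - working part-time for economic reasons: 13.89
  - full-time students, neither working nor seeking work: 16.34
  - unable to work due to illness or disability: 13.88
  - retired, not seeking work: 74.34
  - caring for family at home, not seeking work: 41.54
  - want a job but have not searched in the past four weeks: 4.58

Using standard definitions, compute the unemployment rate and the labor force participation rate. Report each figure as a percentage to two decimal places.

Employed = 145.96 + 13.89 = 159.85 million (anyone who worked, including part-time for economic reasons, counts as employed).
Unemployed = 14.27 million.
Labor force = 159.85 + 14.27 = 174.12 million.
Not in labor force = 16.34 + 13.88 + 74.34 + 41.54 + 4.58 = 150.68 million (those not working and not actively searching are outside the labor force — including those who want a job but have given up searching).
Civilian working-age population = 174.12 + 150.68 = 324.80 million.
Unemployment rate = 14.27 / 174.12 = 8.20%.
Labor force participation rate = 174.12 / 324.80 = 53.61%.

Unemployment rate ≈ 8.20%; labor force participation rate ≈ 53.61%.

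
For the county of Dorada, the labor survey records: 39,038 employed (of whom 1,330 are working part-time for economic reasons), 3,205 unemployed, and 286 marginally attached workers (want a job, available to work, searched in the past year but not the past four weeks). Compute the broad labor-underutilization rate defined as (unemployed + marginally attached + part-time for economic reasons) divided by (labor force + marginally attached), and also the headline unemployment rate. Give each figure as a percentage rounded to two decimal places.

Labor force = 39,038 + 3,205 = 42,243.
Numerator = 3,205 + 286 + 1,330 = 4,821.
Denominator = 42,243 + 286 = 42,529.
Broad rate = 4,821 / 42,529 = 11.34%.
Headline unemployment rate = 3,205 / 42,243 = 7.59%.

Broad underutilization rate ≈ 11.34%; headline unemployment rate ≈ 7.59%.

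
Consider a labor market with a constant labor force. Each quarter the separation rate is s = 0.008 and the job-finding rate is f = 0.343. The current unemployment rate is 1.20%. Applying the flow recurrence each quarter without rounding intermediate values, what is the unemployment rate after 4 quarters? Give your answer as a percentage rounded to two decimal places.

With a fixed labor force, u_{t+1} = u_t + s·(1−u_t) − f·u_t = u_t·(1−s−f) + s.
Here 1−s−f = 0.649 and s = 0.008.
u_1 = 0.012000 × 0.649 + 0.008 = 0.015788.
u_2 = 0.015788 × 0.649 + 0.008 = 0.018246.
u_3 = 0.018246 × 0.649 + 0.008 = 0.019842.
u_4 = 0.019842 × 0.649 + 0.008 = 0.020877.

Unemployment rate after four quarters ≈ 2.09%.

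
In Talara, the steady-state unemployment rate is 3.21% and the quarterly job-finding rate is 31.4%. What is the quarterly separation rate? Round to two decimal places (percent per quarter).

From u* = s/(s+f): s = u·f/(1−u).
s = 0.0321 × 31.4 / (1 − 0.0321) = 1.0079 / 0.9679 ≈ 1.04% per quarter.

Separation rate ≈ 1.04% per quarter.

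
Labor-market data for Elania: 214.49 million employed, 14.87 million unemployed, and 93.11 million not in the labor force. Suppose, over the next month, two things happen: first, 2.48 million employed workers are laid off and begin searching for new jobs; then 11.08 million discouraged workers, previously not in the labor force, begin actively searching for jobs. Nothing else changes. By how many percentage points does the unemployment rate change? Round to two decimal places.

Initially, labor force = 214.49 + 14.87 = 229.36 million, so u = 14.87/229.36 = 6.48%.
After the first change, employed falls and unemployed rises by 2.48; labor force unchanged → E = 212.01, U = 17.35, labor force = 229.36 million.
After the second change, unemployed and labor force both rise by 11.08 → E = 212.01, U = 28.43, labor force = 240.44 million.
New unemployment rate = 28.43 / 240.44 = 11.82%.
Change = 11.82% − 6.48% = +5.34 percentage points.

The unemployment rate changes by +5.34 percentage points.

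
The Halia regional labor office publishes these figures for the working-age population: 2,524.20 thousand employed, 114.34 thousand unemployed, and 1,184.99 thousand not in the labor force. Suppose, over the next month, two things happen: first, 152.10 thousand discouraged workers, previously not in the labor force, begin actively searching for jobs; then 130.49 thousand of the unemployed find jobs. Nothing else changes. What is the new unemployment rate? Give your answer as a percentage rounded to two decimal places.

Initially, labor force = 2,524.20 + 114.34 = 2,638.54 thousand, so u = 114.34/2,638.54 = 4.33%.
After the first change, unemployed and labor force both rise by 152.10 → E = 2,524.20, U = 266.44, labor force = 2,790.64 thousand.
After the second change, unemployed falls and employed rises by 130.49; labor force unchanged → E = 2,654.69, U = 135.95, labor force = 2,790.64 thousand.
New unemployment rate = 135.95 / 2,790.64 = 4.87%.

New unemployment rate ≈ 4.87%.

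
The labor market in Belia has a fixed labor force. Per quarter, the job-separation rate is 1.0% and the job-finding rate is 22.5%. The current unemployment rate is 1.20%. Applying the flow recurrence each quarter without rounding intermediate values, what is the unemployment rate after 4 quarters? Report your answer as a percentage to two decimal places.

With a fixed labor force, u_{t+1} = u_t + s·(1−u_t) − f·u_t = u_t·(1−s−f) + s.
Here 1−s−f = 0.765 and s = 0.010.
u_1 = 0.012000 × 0.765 + 0.010 = 0.019180.
u_2 = 0.019180 × 0.765 + 0.010 = 0.024673.
u_3 = 0.024673 × 0.765 + 0.010 = 0.028875.
u_4 = 0.028875 × 0.765 + 0.010 = 0.032089.

Unemployment rate after four quarters ≈ 3.21%.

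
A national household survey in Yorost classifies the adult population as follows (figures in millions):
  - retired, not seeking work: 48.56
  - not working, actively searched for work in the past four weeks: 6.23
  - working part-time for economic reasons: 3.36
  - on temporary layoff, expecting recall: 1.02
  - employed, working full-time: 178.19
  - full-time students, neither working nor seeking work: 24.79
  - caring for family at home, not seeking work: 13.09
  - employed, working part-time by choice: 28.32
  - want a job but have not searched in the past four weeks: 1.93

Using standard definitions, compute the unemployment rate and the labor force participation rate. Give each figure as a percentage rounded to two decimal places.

Employed = 3.36 + 178.19 + 28.32 = 209.87 million (anyone who worked, including part-time for economic reasons, counts as employed).
Unemployed = 6.23 + 1.02 = 7.25 million (jobless and actively searching, or on temporary layoff).
Labor force = 209.87 + 7.25 = 217.12 million.
Not in labor force = 48.56 + 24.79 + 13.09 + 1.93 = 88.37 million (those not working and not actively searching are outside the labor force — including those who want a job but have given up searching).
Civilian working-age population = 217.12 + 88.37 = 305.49 million.
Unemployment rate = 7.25 / 217.12 = 3.34%.
Labor force participation rate = 217.12 / 305.49 = 71.07%.

Unemployment rate ≈ 3.34%; labor force participation rate ≈ 71.07%.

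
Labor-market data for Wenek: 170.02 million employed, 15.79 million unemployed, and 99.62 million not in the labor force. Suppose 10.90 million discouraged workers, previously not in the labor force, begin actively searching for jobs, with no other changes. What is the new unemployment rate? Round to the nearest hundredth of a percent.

New unemployment rate ≈ 13.57%.

Initially, labor force = 170.02 + 15.79 = 185.81 million, so u = 15.79/185.81 = 8.50%.
After the change, unemployed and labor force both rise by 10.90 → E = 170.02, U = 26.69, labor force = 196.71 million.
New unemployment rate = 26.69 / 196.71 = 13.57%.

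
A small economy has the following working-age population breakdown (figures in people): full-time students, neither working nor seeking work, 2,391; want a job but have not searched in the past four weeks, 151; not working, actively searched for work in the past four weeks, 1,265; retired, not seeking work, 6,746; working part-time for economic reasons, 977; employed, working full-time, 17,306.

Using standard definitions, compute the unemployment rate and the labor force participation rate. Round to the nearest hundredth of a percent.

Employed = 977 + 17,306 = 18,283 (anyone who worked, including part-time for economic reasons, counts as employed).
Unemployed = 1,265.
Labor force = 18,283 + 1,265 = 19,548.
Not in labor force = 2,391 + 151 + 6,746 = 9,288 (those not working and not actively searching are outside the labor force — including those who want a job but have given up searching).
Civilian working-age population = 19,548 + 9,288 = 28,836.
Unemployment rate = 1,265 / 19,548 = 6.47%.
Labor force participation rate = 19,548 / 28,836 = 67.79%.

Unemployment rate ≈ 6.47%; labor force participation rate ≈ 67.79%.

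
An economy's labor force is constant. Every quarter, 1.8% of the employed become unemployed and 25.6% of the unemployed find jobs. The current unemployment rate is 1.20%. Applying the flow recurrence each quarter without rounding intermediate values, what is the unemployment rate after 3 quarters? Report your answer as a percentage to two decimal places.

Unemployment rate after three quarters ≈ 4.51%.

With a fixed labor force, u_{t+1} = u_t + s·(1−u_t) − f·u_t = u_t·(1−s−f) + s.
Here 1−s−f = 0.726 and s = 0.018.
u_1 = 0.012000 × 0.726 + 0.018 = 0.026712.
u_2 = 0.026712 × 0.726 + 0.018 = 0.037393.
u_3 = 0.037393 × 0.726 + 0.018 = 0.045147.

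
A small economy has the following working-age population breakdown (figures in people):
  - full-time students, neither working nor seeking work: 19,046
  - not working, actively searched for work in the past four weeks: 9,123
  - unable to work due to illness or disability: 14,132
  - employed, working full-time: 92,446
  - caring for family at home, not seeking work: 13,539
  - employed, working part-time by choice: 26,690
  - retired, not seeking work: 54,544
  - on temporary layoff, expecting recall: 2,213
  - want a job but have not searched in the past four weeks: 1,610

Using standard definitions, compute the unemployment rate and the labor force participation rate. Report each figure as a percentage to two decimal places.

Employed = 92,446 + 26,690 = 119,136.
Unemployed = 9,123 + 2,213 = 11,336 (jobless and actively searching, or on temporary layoff).
Labor force = 119,136 + 11,336 = 130,472.
Not in labor force = 19,046 + 14,132 + 13,539 + 54,544 + 1,610 = 102,871 (those not working and not actively searching are outside the labor force — including those who want a job but have given up searching).
Civilian working-age population = 130,472 + 102,871 = 233,343.
Unemployment rate = 11,336 / 130,472 = 8.69%.
Labor force participation rate = 130,472 / 233,343 = 55.91%.

Unemployment rate ≈ 8.69%; labor force participation rate ≈ 55.91%.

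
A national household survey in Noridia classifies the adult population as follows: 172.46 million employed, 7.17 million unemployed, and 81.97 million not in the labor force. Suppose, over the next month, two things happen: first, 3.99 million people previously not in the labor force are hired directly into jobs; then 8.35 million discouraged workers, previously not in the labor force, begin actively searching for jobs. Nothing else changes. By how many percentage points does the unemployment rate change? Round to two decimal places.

Initially, labor force = 172.46 + 7.17 = 179.63 million, so u = 7.17/179.63 = 3.99%.
After the first change, employed and labor force both rise by 3.99; unemployed unchanged → E = 176.45, U = 7.17, labor force = 183.62 million.
After the second change, unemployed and labor force both rise by 8.35 → E = 176.45, U = 15.52, labor force = 191.97 million.
New unemployment rate = 15.52 / 191.97 = 8.08%.
Change = 8.08% − 3.99% = +4.09 percentage points.

The unemployment rate changes by +4.09 percentage points.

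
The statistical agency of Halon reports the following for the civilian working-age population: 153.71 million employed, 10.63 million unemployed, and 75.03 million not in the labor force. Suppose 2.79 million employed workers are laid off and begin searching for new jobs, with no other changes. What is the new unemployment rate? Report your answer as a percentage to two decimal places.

Initially, labor force = 153.71 + 10.63 = 164.34 million, so u = 10.63/164.34 = 6.47%.
After the change, employed falls and unemployed rises by 2.79; labor force unchanged → E = 150.92, U = 13.42, labor force = 164.34 million.
New unemployment rate = 13.42 / 164.34 = 8.17%.

New unemployment rate ≈ 8.17%.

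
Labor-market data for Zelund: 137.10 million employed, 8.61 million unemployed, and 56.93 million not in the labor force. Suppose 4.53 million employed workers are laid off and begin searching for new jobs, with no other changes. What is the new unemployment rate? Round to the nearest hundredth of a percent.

New unemployment rate ≈ 9.02%.

Initially, labor force = 137.10 + 8.61 = 145.71 million, so u = 8.61/145.71 = 5.91%.
After the change, employed falls and unemployed rises by 4.53; labor force unchanged → E = 132.57, U = 13.14, labor force = 145.71 million.
New unemployment rate = 13.14 / 145.71 = 9.02%.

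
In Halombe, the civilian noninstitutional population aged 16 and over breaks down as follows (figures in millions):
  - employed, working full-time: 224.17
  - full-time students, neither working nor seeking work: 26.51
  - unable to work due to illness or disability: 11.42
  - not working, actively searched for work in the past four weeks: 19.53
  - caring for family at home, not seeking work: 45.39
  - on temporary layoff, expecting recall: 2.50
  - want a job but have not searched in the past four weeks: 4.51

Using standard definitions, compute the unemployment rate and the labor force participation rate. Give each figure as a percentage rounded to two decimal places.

Unemployment rate ≈ 8.95%; labor force participation rate ≈ 73.71%.

Employed = 224.17 million.
Unemployed = 19.53 + 2.50 = 22.03 million (jobless and actively searching, or on temporary layoff).
Labor force = 224.17 + 22.03 = 246.20 million.
Not in labor force = 26.51 + 11.42 + 45.39 + 4.51 = 87.83 million (those not working and not actively searching are outside the labor force — including those who want a job but have given up searching).
Civilian working-age population = 246.20 + 87.83 = 334.03 million.
Unemployment rate = 22.03 / 246.20 = 8.95%.
Labor force participation rate = 246.20 / 334.03 = 73.71%.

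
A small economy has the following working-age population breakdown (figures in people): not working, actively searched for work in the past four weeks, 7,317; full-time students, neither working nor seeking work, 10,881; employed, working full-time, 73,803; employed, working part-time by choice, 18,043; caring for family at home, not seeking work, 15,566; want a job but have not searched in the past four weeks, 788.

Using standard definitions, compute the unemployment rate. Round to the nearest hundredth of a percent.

Unemployment rate ≈ 7.38%.

Employed = 73,803 + 18,043 = 91,846.
Unemployed = 7,317.
Labor force = 91,846 + 7,317 = 99,163.
Unemployment rate = 7,317 / 99,163 = 7.38%.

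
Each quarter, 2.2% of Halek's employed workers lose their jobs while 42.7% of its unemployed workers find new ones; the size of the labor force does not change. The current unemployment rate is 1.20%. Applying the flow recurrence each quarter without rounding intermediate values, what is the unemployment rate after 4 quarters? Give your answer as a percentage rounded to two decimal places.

With a fixed labor force, u_{t+1} = u_t + s·(1−u_t) − f·u_t = u_t·(1−s−f) + s.
Here 1−s−f = 0.551 and s = 0.022.
u_1 = 0.012000 × 0.551 + 0.022 = 0.028612.
u_2 = 0.028612 × 0.551 + 0.022 = 0.037765.
u_3 = 0.037765 × 0.551 + 0.022 = 0.042809.
u_4 = 0.042809 × 0.551 + 0.022 = 0.045588.

Unemployment rate after four quarters ≈ 4.56%.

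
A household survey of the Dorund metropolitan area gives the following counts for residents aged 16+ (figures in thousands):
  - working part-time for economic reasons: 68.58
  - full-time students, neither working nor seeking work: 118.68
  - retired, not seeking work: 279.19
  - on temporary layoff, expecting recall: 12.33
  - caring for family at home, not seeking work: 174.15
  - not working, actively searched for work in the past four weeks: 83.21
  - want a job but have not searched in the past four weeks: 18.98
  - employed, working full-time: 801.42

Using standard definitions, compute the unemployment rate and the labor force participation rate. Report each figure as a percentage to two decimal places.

Employed = 68.58 + 801.42 = 870.00 thousand (anyone who worked, including part-time for economic reasons, counts as employed).
Unemployed = 12.33 + 83.21 = 95.54 thousand (jobless and actively searching, or on temporary layoff).
Labor force = 870.00 + 95.54 = 965.54 thousand.
Not in labor force = 118.68 + 279.19 + 174.15 + 18.98 = 591.00 thousand (those not working and not actively searching are outside the labor force — including those who want a job but have given up searching).
Civilian working-age population = 965.54 + 591.00 = 1,556.54 thousand.
Unemployment rate = 95.54 / 965.54 = 9.89%.
Labor force participation rate = 965.54 / 1,556.54 = 62.03%.

Unemployment rate ≈ 9.89%; labor force participation rate ≈ 62.03%.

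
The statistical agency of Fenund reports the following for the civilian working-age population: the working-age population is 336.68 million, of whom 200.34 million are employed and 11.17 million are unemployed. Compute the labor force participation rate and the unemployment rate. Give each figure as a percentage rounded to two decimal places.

Labor force = employed + unemployed = 200.34 + 11.17 = 211.51 million.
Unemployment rate = 11.17 / 211.51 = 5.28%.
Labor force participation rate = 211.51 / 336.68 = 62.82%.

Labor force participation rate ≈ 62.82%; unemployment rate ≈ 5.28%.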